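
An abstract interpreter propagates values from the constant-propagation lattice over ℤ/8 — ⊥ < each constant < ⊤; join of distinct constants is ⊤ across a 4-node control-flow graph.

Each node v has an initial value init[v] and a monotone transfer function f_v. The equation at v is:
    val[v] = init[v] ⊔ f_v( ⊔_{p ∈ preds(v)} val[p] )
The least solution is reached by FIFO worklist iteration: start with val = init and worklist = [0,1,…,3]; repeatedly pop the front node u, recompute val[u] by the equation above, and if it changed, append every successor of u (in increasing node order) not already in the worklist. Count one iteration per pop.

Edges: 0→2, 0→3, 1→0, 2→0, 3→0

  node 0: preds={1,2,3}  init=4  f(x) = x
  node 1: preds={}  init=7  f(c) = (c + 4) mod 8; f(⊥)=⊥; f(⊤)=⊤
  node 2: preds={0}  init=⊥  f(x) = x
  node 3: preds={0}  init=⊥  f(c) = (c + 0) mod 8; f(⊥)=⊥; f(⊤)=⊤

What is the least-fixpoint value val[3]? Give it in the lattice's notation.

Iteration log — 5 steps:
  step 1. node 0  ⊔preds=7  new=⊤  old=4  +wl: 
  step 2. node 1  ⊔preds=⊥  new=7  stable
  step 3. node 2  ⊔preds=⊤  new=⊤  old=⊥  +wl: 0
  step 4. node 3  ⊔preds=⊤  new=⊤  old=⊥  +wl: 
  step 5. node 0  ⊔preds=⊤  new=⊤  stable

Least fixpoint reached:
  node 0: ⊤
  node 1: 7
  node 2: ⊤
  node 3: ⊤

⊤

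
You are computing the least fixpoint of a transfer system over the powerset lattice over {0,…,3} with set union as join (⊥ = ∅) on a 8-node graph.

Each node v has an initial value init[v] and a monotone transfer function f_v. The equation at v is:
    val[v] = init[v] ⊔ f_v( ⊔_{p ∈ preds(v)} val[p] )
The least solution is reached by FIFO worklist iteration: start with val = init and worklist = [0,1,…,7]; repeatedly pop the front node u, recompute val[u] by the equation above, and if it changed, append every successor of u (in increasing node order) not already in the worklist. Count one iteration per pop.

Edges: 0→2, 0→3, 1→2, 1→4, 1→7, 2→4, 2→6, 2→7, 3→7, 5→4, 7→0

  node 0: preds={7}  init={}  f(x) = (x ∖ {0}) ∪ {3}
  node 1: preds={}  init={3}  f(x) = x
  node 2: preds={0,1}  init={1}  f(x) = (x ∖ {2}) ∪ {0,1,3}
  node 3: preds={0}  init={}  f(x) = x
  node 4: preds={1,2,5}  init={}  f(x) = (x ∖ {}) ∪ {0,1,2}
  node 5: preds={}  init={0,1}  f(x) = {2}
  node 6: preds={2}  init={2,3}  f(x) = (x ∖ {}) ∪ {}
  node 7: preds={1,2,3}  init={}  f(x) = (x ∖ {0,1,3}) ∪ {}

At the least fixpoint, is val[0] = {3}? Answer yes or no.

yes

Worklist (9 pops):
  #1 pop 0: in={} → {3} (was {}); enqueue []
  #2 pop 1: in={} → {3} (no change)
  #3 pop 2: in={3} → {0,1,3} (was {1}); enqueue []
  #4 pop 3: in={3} → {3} (was {}); enqueue []
  #5 pop 4: in={0,1,3} → {0,1,2,3} (was {}); enqueue []
  #6 pop 5: in={} → {0,1,2} (was {0,1}); enqueue [4]
  #7 pop 6: in={0,1,3} → {0,1,2,3} (was {2,3}); enqueue []
  #8 pop 7: in={0,1,3} → {} (no change)
  #9 pop 4: in={0,1,2,3} → {0,1,2,3} (no change)

Fixpoint:
  val[0] = {3}
  val[1] = {3}
  val[2] = {0,1,3}
  val[3] = {3}
  val[4] = {0,1,2,3}
  val[5] = {0,1,2}
  val[6] = {0,1,2,3}
  val[7] = {}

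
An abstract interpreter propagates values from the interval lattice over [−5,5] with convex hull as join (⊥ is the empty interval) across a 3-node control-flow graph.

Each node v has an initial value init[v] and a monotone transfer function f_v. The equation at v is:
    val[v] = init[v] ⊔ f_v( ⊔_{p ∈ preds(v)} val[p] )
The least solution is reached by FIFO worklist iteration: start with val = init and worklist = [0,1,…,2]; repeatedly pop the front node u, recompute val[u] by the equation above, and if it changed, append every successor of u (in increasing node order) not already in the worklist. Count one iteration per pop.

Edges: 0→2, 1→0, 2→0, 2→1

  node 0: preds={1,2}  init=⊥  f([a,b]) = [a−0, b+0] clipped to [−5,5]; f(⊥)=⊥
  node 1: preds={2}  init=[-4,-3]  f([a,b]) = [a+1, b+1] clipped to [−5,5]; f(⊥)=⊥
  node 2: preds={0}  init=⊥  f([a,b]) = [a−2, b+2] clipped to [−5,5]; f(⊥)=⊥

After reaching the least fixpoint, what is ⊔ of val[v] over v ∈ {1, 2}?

[-5,5]

Worklist (16 pops):
  #1 pop 0: in=[-4,-3] → [-4,-3] (was ⊥); enqueue []
  #2 pop 1: in=⊥ → [-4,-3] (no change)
  #3 pop 2: in=[-4,-3] → [-5,-1] (was ⊥); enqueue [0,1]
  #4 pop 0: in=[-5,-1] → [-5,-1] (was [-4,-3]); enqueue [2]
  #5 pop 1: in=[-5,-1] → [-4,0] (was [-4,-3]); enqueue [0]
  #6 pop 2: in=[-5,-1] → [-5,1] (was [-5,-1]); enqueue [1]
  #7 pop 0: in=[-5,1] → [-5,1] (was [-5,-1]); enqueue [2]
  #8 pop 1: in=[-5,1] → [-4,2] (was [-4,0]); enqueue [0]
  #9 pop 2: in=[-5,1] → [-5,3] (was [-5,1]); enqueue [1]
  #10 pop 0: in=[-5,3] → [-5,3] (was [-5,1]); enqueue [2]
  #11 pop 1: in=[-5,3] → [-4,4] (was [-4,2]); enqueue [0]
  #12 pop 2: in=[-5,3] → [-5,5] (was [-5,3]); enqueue [1]
  #13 pop 0: in=[-5,5] → [-5,5] (was [-5,3]); enqueue [2]
  #14 pop 1: in=[-5,5] → [-4,5] (was [-4,4]); enqueue [0]
  #15 pop 2: in=[-5,5] → [-5,5] (no change)
  #16 pop 0: in=[-5,5] → [-5,5] (no change)

Fixpoint:
  val[0] = [-5,5]
  val[1] = [-4,5]
  val[2] = [-5,5]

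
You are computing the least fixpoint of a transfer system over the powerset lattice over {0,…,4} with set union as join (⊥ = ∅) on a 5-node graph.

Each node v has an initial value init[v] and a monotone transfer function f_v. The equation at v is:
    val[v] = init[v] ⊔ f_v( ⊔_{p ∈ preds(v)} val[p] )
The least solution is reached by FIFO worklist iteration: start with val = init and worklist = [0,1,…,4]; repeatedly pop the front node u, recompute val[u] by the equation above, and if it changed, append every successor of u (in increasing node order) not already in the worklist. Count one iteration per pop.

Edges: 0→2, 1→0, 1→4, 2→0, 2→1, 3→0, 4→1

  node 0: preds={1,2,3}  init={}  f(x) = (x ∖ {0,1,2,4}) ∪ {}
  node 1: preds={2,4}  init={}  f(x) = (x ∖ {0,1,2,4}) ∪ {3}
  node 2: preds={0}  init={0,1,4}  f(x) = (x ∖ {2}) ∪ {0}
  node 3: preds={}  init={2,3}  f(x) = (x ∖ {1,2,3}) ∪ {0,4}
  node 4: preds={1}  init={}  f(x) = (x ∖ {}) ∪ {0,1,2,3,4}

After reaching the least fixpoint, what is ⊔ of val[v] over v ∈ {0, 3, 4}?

Worklist (7 pops):
  #1 pop 0: in={0,1,2,3,4} → {3} (was {}); enqueue []
  #2 pop 1: in={0,1,4} → {3} (was {}); enqueue [0]
  #3 pop 2: in={3} → {0,1,3,4} (was {0,1,4}); enqueue [1]
  #4 pop 3: in={} → {0,2,3,4} (was {2,3}); enqueue []
  #5 pop 4: in={3} → {0,1,2,3,4} (was {}); enqueue []
  #6 pop 0: in={0,1,2,3,4} → {3} (no change)
  #7 pop 1: in={0,1,2,3,4} → {3} (no change)

Fixpoint:
  val[0] = {3}
  val[1] = {3}
  val[2] = {0,1,3,4}
  val[3] = {0,2,3,4}
  val[4] = {0,1,2,3,4}

{0,1,2,3,4}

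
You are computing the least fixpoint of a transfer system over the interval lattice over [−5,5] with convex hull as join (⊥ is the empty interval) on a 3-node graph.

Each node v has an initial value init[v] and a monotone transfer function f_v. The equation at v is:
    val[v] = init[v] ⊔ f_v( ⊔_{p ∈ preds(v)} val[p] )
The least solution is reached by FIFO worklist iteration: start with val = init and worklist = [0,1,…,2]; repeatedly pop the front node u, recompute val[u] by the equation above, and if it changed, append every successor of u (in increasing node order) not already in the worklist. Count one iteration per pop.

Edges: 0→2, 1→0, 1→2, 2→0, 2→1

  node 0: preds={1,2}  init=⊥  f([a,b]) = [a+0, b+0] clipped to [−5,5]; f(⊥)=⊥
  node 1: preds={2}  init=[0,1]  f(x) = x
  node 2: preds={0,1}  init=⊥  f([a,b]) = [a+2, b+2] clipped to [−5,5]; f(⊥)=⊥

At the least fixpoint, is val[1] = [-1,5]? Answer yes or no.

no

Trace (10 dequeues):
  [1] u=0 | in [0,1] | out [0,1] | prev ⊥ | push {}
  [2] u=1 | in ⊥ | out [0,1] | ==
  [3] u=2 | in [0,1] | out [2,3] | prev ⊥ | push {0,1}
  [4] u=0 | in [0,3] | out [0,3] | prev [0,1] | push {2}
  [5] u=1 | in [2,3] | out [0,3] | prev [0,1] | push {0}
  [6] u=2 | in [0,3] | out [2,5] | prev [2,3] | push {1}
  [7] u=0 | in [0,5] | out [0,5] | prev [0,3] | push {2}
  [8] u=1 | in [2,5] | out [0,5] | prev [0,3] | push {0}
  [9] u=2 | in [0,5] | out [2,5] | ==
  [10] u=0 | in [0,5] | out [0,5] | ==

Converged values:
  [0] [0,5]
  [1] [0,5]
  [2] [2,5]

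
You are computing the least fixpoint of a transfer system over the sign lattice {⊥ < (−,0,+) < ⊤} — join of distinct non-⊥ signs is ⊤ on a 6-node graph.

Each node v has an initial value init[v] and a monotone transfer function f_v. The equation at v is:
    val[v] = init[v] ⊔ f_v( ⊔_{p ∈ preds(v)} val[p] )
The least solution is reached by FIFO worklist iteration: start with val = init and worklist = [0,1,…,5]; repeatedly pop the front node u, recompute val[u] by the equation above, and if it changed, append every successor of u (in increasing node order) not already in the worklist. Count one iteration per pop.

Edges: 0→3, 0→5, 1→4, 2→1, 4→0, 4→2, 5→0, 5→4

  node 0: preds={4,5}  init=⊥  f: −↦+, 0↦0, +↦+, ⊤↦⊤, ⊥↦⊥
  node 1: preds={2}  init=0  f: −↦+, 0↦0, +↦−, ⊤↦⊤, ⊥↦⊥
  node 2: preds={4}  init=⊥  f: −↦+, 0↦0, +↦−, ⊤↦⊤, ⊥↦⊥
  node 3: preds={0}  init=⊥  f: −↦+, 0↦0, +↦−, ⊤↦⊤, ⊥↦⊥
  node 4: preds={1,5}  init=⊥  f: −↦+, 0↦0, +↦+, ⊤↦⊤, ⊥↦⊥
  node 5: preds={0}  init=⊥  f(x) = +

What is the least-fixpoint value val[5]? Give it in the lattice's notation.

+

Iteration log — 16 steps:
  step 1. node 0  ⊔preds=⊥  new=⊥  stable
  step 2. node 1  ⊔preds=⊥  new=0  stable
  step 3. node 2  ⊔preds=⊥  new=⊥  stable
  step 4. node 3  ⊔preds=⊥  new=⊥  stable
  step 5. node 4  ⊔preds=0  new=0  old=⊥  +wl: 0,2
  step 6. node 5  ⊔preds=⊥  new=+  old=⊥  +wl: 4
  step 7. node 0  ⊔preds=⊤  new=⊤  old=⊥  +wl: 3,5
  step 8. node 2  ⊔preds=0  new=0  old=⊥  +wl: 1
  step 9. node 4  ⊔preds=⊤  new=⊤  old=0  +wl: 0,2
  step 10. node 3  ⊔preds=⊤  new=⊤  old=⊥  +wl: 
  step 11. node 5  ⊔preds=⊤  new=+  stable
  step 12. node 1  ⊔preds=0  new=0  stable
  step 13. node 0  ⊔preds=⊤  new=⊤  stable
  step 14. node 2  ⊔preds=⊤  new=⊤  old=0  +wl: 1
  step 15. node 1  ⊔preds=⊤  new=⊤  old=0  +wl: 4
  step 16. node 4  ⊔preds=⊤  new=⊤  stable

Least fixpoint reached:
  node 0: ⊤
  node 1: ⊤
  node 2: ⊤
  node 3: ⊤
  node 4: ⊤
  node 5: +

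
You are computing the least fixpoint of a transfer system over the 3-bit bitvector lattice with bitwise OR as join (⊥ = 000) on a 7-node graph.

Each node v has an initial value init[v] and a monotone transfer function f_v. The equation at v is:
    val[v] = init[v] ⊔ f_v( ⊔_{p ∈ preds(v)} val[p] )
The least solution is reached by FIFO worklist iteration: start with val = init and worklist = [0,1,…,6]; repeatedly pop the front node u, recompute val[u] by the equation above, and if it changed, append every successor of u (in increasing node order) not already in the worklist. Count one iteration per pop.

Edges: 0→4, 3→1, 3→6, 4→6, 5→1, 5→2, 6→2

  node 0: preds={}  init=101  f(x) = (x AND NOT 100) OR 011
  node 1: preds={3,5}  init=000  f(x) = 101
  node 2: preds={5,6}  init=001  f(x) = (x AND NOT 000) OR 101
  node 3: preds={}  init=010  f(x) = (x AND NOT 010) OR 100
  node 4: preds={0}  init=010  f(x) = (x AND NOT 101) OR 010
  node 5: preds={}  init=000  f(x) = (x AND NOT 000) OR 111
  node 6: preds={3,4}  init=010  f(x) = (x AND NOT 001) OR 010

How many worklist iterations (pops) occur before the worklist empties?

Iteration log — 9 steps:
  step 1. node 0  ⊔preds=000  new=111  old=101  +wl: 
  step 2. node 1  ⊔preds=010  new=101  old=000  +wl: 
  step 3. node 2  ⊔preds=010  new=111  old=001  +wl: 
  step 4. node 3  ⊔preds=000  new=110  old=010  +wl: 1
  step 5. node 4  ⊔preds=111  new=010  stable
  step 6. node 5  ⊔preds=000  new=111  old=000  +wl: 2
  step 7. node 6  ⊔preds=110  new=110  old=010  +wl: 
  step 8. node 1  ⊔preds=111  new=101  stable
  step 9. node 2  ⊔preds=111  new=111  stable

Least fixpoint reached:
  node 0: 111
  node 1: 101
  node 2: 111
  node 3: 110
  node 4: 010
  node 5: 111
  node 6: 110

9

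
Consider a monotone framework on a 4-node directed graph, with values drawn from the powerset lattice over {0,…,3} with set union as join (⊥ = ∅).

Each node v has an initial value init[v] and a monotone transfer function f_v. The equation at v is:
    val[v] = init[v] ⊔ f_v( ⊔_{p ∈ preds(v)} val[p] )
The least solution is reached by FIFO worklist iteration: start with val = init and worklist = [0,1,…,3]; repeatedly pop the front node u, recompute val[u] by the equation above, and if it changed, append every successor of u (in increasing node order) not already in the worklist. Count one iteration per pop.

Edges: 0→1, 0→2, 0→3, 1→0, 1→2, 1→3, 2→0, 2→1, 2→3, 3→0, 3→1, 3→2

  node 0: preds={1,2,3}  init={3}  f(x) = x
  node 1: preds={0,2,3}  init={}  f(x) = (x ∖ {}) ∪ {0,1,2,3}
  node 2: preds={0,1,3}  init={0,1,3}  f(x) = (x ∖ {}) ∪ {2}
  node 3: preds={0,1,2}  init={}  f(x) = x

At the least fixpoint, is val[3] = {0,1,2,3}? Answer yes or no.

yes

Iteration log — 8 steps:
  step 1. node 0  ⊔preds={0,1,3}  new={0,1,3}  old={3}  +wl: 
  step 2. node 1  ⊔preds={0,1,3}  new={0,1,2,3}  old={}  +wl: 0
  step 3. node 2  ⊔preds={0,1,2,3}  new={0,1,2,3}  old={0,1,3}  +wl: 1
  step 4. node 3  ⊔preds={0,1,2,3}  new={0,1,2,3}  old={}  +wl: 2
  step 5. node 0  ⊔preds={0,1,2,3}  new={0,1,2,3}  old={0,1,3}  +wl: 3
  step 6. node 1  ⊔preds={0,1,2,3}  new={0,1,2,3}  stable
  step 7. node 2  ⊔preds={0,1,2,3}  new={0,1,2,3}  stable
  step 8. node 3  ⊔preds={0,1,2,3}  new={0,1,2,3}  stable

Least fixpoint reached:
  node 0: {0,1,2,3}
  node 1: {0,1,2,3}
  node 2: {0,1,2,3}
  node 3: {0,1,2,3}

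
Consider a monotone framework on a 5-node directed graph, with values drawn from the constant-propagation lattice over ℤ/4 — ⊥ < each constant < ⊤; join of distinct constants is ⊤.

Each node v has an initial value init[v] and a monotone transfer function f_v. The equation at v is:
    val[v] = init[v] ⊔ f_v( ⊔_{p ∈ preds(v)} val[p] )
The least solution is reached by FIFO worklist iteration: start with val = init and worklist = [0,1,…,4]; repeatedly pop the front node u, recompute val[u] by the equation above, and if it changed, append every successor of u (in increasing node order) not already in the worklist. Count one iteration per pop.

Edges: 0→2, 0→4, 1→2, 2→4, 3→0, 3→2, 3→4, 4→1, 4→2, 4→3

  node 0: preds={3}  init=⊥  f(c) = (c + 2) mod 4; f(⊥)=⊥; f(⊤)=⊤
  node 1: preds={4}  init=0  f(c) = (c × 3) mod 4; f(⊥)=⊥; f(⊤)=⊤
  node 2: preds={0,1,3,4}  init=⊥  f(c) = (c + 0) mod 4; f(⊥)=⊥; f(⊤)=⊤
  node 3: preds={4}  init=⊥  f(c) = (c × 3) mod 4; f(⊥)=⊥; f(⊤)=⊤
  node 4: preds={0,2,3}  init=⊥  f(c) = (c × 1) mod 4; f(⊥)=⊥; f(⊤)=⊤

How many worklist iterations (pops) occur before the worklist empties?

Iteration log — 17 steps:
  step 1. node 0  ⊔preds=⊥  new=⊥  stable
  step 2. node 1  ⊔preds=⊥  new=0  stable
  step 3. node 2  ⊔preds=0  new=0  old=⊥  +wl: 
  step 4. node 3  ⊔preds=⊥  new=⊥  stable
  step 5. node 4  ⊔preds=0  new=0  old=⊥  +wl: 1,2,3
  step 6. node 1  ⊔preds=0  new=0  stable
  step 7. node 2  ⊔preds=0  new=0  stable
  step 8. node 3  ⊔preds=0  new=0  old=⊥  +wl: 0,2,4
  step 9. node 0  ⊔preds=0  new=2  old=⊥  +wl: 
  step 10. node 2  ⊔preds=⊤  new=⊤  old=0  +wl: 
  step 11. node 4  ⊔preds=⊤  new=⊤  old=0  +wl: 1,2,3
  step 12. node 1  ⊔preds=⊤  new=⊤  old=0  +wl: 
  step 13. node 2  ⊔preds=⊤  new=⊤  stable
  step 14. node 3  ⊔preds=⊤  new=⊤  old=0  +wl: 0,2,4
  step 15. node 0  ⊔preds=⊤  new=⊤  old=2  +wl: 
  step 16. node 2  ⊔preds=⊤  new=⊤  stable
  step 17. node 4  ⊔preds=⊤  new=⊤  stable

Least fixpoint reached:
  node 0: ⊤
  node 1: ⊤
  node 2: ⊤
  node 3: ⊤
  node 4: ⊤

17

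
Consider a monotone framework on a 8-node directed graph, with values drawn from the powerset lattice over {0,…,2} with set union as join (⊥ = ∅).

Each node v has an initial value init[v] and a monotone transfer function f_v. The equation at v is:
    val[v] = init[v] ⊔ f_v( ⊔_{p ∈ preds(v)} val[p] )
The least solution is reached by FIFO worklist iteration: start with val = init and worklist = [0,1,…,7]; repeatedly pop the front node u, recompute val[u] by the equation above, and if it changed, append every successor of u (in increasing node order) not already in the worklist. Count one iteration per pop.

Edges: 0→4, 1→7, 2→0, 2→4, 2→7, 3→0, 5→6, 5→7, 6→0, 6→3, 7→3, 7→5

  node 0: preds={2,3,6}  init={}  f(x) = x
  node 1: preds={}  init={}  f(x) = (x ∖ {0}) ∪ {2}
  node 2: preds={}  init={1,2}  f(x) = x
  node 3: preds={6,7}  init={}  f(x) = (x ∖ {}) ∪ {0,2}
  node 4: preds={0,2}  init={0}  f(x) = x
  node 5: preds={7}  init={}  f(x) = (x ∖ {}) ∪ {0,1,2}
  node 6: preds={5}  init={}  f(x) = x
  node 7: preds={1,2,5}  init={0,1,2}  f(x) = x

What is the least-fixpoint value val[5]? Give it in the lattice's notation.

Trace (11 dequeues):
  [1] u=0 | in {1,2} | out {1,2} | prev {} | push {}
  [2] u=1 | in {} | out {2} | prev {} | push {}
  [3] u=2 | in {} | out {1,2} | ==
  [4] u=3 | in {0,1,2} | out {0,1,2} | prev {} | push {0}
  [5] u=4 | in {1,2} | out {0,1,2} | prev {0} | push {}
  [6] u=5 | in {0,1,2} | out {0,1,2} | prev {} | push {}
  [7] u=6 | in {0,1,2} | out {0,1,2} | prev {} | push {3}
  [8] u=7 | in {0,1,2} | out {0,1,2} | ==
  [9] u=0 | in {0,1,2} | out {0,1,2} | prev {1,2} | push {4}
  [10] u=3 | in {0,1,2} | out {0,1,2} | ==
  [11] u=4 | in {0,1,2} | out {0,1,2} | ==

Converged values:
  [0] {0,1,2}
  [1] {2}
  [2] {1,2}
  [3] {0,1,2}
  [4] {0,1,2}
  [5] {0,1,2}
  [6] {0,1,2}
  [7] {0,1,2}

{0,1,2}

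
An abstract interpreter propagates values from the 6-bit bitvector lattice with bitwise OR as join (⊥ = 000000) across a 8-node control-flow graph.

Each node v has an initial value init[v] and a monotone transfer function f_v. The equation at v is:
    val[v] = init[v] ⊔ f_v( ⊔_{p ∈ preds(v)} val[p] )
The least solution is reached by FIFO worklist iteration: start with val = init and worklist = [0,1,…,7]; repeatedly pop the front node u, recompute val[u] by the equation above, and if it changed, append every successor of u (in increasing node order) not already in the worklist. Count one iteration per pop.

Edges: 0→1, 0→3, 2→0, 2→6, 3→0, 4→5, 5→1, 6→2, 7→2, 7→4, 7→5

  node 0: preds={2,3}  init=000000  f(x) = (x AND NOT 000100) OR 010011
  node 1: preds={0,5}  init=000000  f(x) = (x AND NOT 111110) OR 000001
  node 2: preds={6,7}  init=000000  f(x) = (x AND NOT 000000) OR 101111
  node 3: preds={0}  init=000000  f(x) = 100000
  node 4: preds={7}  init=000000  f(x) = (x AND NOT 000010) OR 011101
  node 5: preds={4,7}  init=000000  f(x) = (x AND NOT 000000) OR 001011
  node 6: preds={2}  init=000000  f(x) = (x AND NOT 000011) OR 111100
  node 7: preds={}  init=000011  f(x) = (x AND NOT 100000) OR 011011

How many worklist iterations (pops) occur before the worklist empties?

16

Worklist (16 pops):
  #1 pop 0: in=000000 → 010011 (was 000000); enqueue []
  #2 pop 1: in=010011 → 000001 (was 000000); enqueue []
  #3 pop 2: in=000011 → 101111 (was 000000); enqueue [0]
  #4 pop 3: in=010011 → 100000 (was 000000); enqueue []
  #5 pop 4: in=000011 → 011101 (was 000000); enqueue []
  #6 pop 5: in=011111 → 011111 (was 000000); enqueue [1]
  #7 pop 6: in=101111 → 111100 (was 000000); enqueue [2]
  #8 pop 7: in=000000 → 011011 (was 000011); enqueue [4,5]
  #9 pop 0: in=101111 → 111011 (was 010011); enqueue [3]
  #10 pop 1: in=111111 → 000001 (no change)
  #11 pop 2: in=111111 → 111111 (was 101111); enqueue [0,6]
  #12 pop 4: in=011011 → 011101 (no change)
  #13 pop 5: in=011111 → 011111 (no change)
  #14 pop 3: in=111011 → 100000 (no change)
  #15 pop 0: in=111111 → 111011 (no change)
  #16 pop 6: in=111111 → 111100 (no change)

Fixpoint:
  val[0] = 111011
  val[1] = 000001
  val[2] = 111111
  val[3] = 100000
  val[4] = 011101
  val[5] = 011111
  val[6] = 111100
  val[7] = 011011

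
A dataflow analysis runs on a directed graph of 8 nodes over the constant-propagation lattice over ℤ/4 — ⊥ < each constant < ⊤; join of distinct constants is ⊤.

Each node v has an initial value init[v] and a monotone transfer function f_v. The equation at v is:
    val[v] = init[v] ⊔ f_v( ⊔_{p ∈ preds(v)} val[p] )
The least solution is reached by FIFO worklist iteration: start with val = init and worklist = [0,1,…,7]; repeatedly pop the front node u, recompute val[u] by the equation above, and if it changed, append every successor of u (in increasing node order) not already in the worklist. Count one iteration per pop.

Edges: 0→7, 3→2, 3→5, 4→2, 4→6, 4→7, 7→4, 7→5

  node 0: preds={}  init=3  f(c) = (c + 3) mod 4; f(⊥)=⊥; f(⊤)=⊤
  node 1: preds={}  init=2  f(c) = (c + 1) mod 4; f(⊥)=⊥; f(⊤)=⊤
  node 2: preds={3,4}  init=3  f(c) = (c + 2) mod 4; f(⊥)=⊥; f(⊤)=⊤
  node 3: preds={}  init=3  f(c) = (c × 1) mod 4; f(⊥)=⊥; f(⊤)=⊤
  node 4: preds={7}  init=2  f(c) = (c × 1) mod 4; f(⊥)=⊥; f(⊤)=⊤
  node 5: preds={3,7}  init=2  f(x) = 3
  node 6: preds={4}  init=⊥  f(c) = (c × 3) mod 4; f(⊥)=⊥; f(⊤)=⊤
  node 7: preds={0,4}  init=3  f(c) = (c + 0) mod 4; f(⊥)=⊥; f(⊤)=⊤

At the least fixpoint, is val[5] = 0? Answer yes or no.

no

Trace (11 dequeues):
  [1] u=0 | in ⊥ | out 3 | ==
  [2] u=1 | in ⊥ | out 2 | ==
  [3] u=2 | in ⊤ | out ⊤ | prev 3 | push {}
  [4] u=3 | in ⊥ | out 3 | ==
  [5] u=4 | in 3 | out ⊤ | prev 2 | push {2}
  [6] u=5 | in 3 | out ⊤ | prev 2 | push {}
  [7] u=6 | in ⊤ | out ⊤ | prev ⊥ | push {}
  [8] u=7 | in ⊤ | out ⊤ | prev 3 | push {4,5}
  [9] u=2 | in ⊤ | out ⊤ | ==
  [10] u=4 | in ⊤ | out ⊤ | ==
  [11] u=5 | in ⊤ | out ⊤ | ==

Converged values:
  [0] 3
  [1] 2
  [2] ⊤
  [3] 3
  [4] ⊤
  [5] ⊤
  [6] ⊤
  [7] ⊤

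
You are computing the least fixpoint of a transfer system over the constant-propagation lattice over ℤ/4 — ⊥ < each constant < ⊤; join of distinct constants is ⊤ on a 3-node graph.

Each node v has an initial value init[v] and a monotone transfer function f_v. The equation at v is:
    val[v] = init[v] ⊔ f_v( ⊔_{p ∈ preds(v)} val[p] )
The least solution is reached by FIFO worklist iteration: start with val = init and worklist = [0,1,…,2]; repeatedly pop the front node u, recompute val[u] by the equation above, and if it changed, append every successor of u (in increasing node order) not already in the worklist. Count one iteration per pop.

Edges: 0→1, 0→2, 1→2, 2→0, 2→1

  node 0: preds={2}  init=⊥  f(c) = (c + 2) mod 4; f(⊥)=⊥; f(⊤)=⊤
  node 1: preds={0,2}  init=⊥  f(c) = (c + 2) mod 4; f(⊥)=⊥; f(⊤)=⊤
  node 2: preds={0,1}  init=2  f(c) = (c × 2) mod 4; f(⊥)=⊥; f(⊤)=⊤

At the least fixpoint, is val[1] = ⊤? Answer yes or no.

Iteration log — 6 steps:
  step 1. node 0  ⊔preds=2  new=0  old=⊥  +wl: 
  step 2. node 1  ⊔preds=⊤  new=⊤  old=⊥  +wl: 
  step 3. node 2  ⊔preds=⊤  new=⊤  old=2  +wl: 0,1
  step 4. node 0  ⊔preds=⊤  new=⊤  old=0  +wl: 2
  step 5. node 1  ⊔preds=⊤  new=⊤  stable
  step 6. node 2  ⊔preds=⊤  new=⊤  stable

Least fixpoint reached:
  node 0: ⊤
  node 1: ⊤
  node 2: ⊤

yes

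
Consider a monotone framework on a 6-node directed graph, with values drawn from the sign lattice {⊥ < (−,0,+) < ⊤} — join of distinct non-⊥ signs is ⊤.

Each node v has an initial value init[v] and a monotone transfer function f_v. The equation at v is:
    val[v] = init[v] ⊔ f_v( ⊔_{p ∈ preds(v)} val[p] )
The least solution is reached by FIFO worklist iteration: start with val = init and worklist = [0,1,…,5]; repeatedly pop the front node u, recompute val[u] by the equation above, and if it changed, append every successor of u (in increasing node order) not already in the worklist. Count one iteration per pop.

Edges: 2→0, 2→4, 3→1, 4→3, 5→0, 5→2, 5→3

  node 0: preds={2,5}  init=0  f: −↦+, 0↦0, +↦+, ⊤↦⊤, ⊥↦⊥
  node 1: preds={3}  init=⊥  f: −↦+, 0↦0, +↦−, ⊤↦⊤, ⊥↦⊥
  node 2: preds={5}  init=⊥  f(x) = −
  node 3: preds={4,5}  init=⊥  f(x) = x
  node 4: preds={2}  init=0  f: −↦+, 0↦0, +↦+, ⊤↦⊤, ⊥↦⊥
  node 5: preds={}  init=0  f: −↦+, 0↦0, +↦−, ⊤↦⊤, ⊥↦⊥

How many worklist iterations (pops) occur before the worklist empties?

Worklist (10 pops):
  #1 pop 0: in=0 → 0 (no change)
  #2 pop 1: in=⊥ → ⊥ (no change)
  #3 pop 2: in=0 → − (was ⊥); enqueue [0]
  #4 pop 3: in=0 → 0 (was ⊥); enqueue [1]
  #5 pop 4: in=− → ⊤ (was 0); enqueue [3]
  #6 pop 5: in=⊥ → 0 (no change)
  #7 pop 0: in=⊤ → ⊤ (was 0); enqueue []
  #8 pop 1: in=0 → 0 (was ⊥); enqueue []
  #9 pop 3: in=⊤ → ⊤ (was 0); enqueue [1]
  #10 pop 1: in=⊤ → ⊤ (was 0); enqueue []

Fixpoint:
  val[0] = ⊤
  val[1] = ⊤
  val[2] = −
  val[3] = ⊤
  val[4] = ⊤
  val[5] = 0

10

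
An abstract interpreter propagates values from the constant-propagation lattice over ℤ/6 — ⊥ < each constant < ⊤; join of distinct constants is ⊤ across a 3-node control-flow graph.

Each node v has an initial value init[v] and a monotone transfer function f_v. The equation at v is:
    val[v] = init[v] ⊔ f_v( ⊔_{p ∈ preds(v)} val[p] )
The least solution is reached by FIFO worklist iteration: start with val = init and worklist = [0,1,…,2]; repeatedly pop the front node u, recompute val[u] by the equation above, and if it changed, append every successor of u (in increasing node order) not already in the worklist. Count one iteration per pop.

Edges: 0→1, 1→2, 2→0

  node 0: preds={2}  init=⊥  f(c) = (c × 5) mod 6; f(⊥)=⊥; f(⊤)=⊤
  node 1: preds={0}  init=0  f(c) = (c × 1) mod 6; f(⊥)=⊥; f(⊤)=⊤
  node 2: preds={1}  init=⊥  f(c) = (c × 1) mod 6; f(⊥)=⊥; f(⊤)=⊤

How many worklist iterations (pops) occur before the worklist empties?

5

Worklist (5 pops):
  #1 pop 0: in=⊥ → ⊥ (no change)
  #2 pop 1: in=⊥ → 0 (no change)
  #3 pop 2: in=0 → 0 (was ⊥); enqueue [0]
  #4 pop 0: in=0 → 0 (was ⊥); enqueue [1]
  #5 pop 1: in=0 → 0 (no change)

Fixpoint:
  val[0] = 0
  val[1] = 0
  val[2] = 0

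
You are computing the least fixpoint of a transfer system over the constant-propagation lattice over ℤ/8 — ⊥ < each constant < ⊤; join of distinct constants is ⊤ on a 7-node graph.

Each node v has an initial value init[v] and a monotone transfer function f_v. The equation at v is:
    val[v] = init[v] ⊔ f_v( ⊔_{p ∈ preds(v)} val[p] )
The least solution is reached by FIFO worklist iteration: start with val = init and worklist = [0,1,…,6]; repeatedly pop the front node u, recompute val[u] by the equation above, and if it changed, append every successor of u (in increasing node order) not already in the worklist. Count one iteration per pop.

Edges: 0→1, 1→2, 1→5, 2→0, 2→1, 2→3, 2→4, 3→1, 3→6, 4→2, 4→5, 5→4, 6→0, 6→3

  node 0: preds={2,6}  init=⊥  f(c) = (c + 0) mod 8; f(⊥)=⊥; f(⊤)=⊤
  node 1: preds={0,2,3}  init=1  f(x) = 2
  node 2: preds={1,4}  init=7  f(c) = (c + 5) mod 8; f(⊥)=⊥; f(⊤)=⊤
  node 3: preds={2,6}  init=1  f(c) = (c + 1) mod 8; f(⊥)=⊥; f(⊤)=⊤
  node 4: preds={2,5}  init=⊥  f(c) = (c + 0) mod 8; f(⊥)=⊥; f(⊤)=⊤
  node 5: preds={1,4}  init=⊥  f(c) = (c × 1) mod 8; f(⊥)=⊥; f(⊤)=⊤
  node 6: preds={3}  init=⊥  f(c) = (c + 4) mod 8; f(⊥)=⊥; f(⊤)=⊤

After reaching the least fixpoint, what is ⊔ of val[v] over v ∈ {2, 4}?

⊤

Worklist (12 pops):
  #1 pop 0: in=7 → 7 (was ⊥); enqueue []
  #2 pop 1: in=⊤ → ⊤ (was 1); enqueue []
  #3 pop 2: in=⊤ → ⊤ (was 7); enqueue [0,1]
  #4 pop 3: in=⊤ → ⊤ (was 1); enqueue []
  #5 pop 4: in=⊤ → ⊤ (was ⊥); enqueue [2]
  #6 pop 5: in=⊤ → ⊤ (was ⊥); enqueue [4]
  #7 pop 6: in=⊤ → ⊤ (was ⊥); enqueue [3]
  #8 pop 0: in=⊤ → ⊤ (was 7); enqueue []
  #9 pop 1: in=⊤ → ⊤ (no change)
  #10 pop 2: in=⊤ → ⊤ (no change)
  #11 pop 4: in=⊤ → ⊤ (no change)
  #12 pop 3: in=⊤ → ⊤ (no change)

Fixpoint:
  val[0] = ⊤
  val[1] = ⊤
  val[2] = ⊤
  val[3] = ⊤
  val[4] = ⊤
  val[5] = ⊤
  val[6] = ⊤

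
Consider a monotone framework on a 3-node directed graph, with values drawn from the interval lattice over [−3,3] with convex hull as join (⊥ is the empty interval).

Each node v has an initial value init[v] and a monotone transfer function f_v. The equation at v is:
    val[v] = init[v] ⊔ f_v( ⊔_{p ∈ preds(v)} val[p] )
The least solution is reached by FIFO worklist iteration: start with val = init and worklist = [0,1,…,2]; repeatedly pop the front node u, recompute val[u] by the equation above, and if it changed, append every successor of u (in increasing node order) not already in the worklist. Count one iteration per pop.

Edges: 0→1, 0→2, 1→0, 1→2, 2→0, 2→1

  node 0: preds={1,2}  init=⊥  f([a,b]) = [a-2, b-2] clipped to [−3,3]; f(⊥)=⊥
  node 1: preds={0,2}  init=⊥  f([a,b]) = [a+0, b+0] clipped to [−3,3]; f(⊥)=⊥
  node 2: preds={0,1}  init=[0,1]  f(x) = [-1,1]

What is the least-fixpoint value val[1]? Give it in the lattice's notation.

Worklist (7 pops):
  #1 pop 0: in=[0,1] → [-2,-1] (was ⊥); enqueue []
  #2 pop 1: in=[-2,1] → [-2,1] (was ⊥); enqueue [0]
  #3 pop 2: in=[-2,1] → [-1,1] (was [0,1]); enqueue [1]
  #4 pop 0: in=[-2,1] → [-3,-1] (was [-2,-1]); enqueue [2]
  #5 pop 1: in=[-3,1] → [-3,1] (was [-2,1]); enqueue [0]
  #6 pop 2: in=[-3,1] → [-1,1] (no change)
  #7 pop 0: in=[-3,1] → [-3,-1] (no change)

Fixpoint:
  val[0] = [-3,-1]
  val[1] = [-3,1]
  val[2] = [-1,1]

[-3,1]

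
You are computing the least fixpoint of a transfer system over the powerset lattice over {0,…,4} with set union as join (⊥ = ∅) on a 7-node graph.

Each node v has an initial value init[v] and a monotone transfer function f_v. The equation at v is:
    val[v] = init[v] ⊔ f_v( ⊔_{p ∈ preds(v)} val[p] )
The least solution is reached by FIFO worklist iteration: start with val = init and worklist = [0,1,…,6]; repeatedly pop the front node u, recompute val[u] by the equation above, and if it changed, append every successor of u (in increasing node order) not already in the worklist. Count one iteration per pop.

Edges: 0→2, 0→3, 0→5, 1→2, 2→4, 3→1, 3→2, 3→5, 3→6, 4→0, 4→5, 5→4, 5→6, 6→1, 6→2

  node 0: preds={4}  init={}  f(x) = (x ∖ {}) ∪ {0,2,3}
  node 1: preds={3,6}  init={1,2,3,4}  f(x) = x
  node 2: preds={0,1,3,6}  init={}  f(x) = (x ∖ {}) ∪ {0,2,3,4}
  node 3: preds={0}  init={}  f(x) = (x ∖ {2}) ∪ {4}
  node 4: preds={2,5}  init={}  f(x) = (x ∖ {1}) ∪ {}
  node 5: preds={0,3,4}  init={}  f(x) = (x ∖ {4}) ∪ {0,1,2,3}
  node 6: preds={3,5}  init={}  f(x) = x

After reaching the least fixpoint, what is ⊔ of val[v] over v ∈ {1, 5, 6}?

{0,1,2,3,4}

Trace (14 dequeues):
  [1] u=0 | in {} | out {0,2,3} | prev {} | push {}
  [2] u=1 | in {} | out {1,2,3,4} | ==
  [3] u=2 | in {0,1,2,3,4} | out {0,1,2,3,4} | prev {} | push {}
  [4] u=3 | in {0,2,3} | out {0,3,4} | prev {} | push {1,2}
  [5] u=4 | in {0,1,2,3,4} | out {0,2,3,4} | prev {} | push {0}
  [6] u=5 | in {0,2,3,4} | out {0,1,2,3} | prev {} | push {4}
  [7] u=6 | in {0,1,2,3,4} | out {0,1,2,3,4} | prev {} | push {}
  [8] u=1 | in {0,1,2,3,4} | out {0,1,2,3,4} | prev {1,2,3,4} | push {}
  [9] u=2 | in {0,1,2,3,4} | out {0,1,2,3,4} | ==
  [10] u=0 | in {0,2,3,4} | out {0,2,3,4} | prev {0,2,3} | push {2,3,5}
  [11] u=4 | in {0,1,2,3,4} | out {0,2,3,4} | ==
  [12] u=2 | in {0,1,2,3,4} | out {0,1,2,3,4} | ==
  [13] u=3 | in {0,2,3,4} | out {0,3,4} | ==
  [14] u=5 | in {0,2,3,4} | out {0,1,2,3} | ==

Converged values:
  [0] {0,2,3,4}
  [1] {0,1,2,3,4}
  [2] {0,1,2,3,4}
  [3] {0,3,4}
  [4] {0,2,3,4}
  [5] {0,1,2,3}
  [6] {0,1,2,3,4}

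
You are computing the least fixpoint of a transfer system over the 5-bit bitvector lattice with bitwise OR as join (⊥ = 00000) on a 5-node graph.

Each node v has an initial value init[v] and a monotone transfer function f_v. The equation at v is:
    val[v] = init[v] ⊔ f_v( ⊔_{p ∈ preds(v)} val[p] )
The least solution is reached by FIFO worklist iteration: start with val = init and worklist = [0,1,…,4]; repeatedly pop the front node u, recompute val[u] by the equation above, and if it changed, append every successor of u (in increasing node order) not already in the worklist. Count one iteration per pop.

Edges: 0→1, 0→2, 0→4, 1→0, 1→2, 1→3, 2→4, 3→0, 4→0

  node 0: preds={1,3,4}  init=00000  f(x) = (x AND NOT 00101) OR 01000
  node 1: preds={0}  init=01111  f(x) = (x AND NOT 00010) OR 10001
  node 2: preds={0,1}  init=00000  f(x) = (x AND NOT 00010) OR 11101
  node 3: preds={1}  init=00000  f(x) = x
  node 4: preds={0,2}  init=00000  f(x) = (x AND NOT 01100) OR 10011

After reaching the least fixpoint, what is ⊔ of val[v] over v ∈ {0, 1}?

11111

Worklist (9 pops):
  #1 pop 0: in=01111 → 01010 (was 00000); enqueue []
  #2 pop 1: in=01010 → 11111 (was 01111); enqueue [0]
  #3 pop 2: in=11111 → 11101 (was 00000); enqueue []
  #4 pop 3: in=11111 → 11111 (was 00000); enqueue []
  #5 pop 4: in=11111 → 10011 (was 00000); enqueue []
  #6 pop 0: in=11111 → 11010 (was 01010); enqueue [1,2,4]
  #7 pop 1: in=11010 → 11111 (no change)
  #8 pop 2: in=11111 → 11101 (no change)
  #9 pop 4: in=11111 → 10011 (no change)

Fixpoint:
  val[0] = 11010
  val[1] = 11111
  val[2] = 11101
  val[3] = 11111
  val[4] = 10011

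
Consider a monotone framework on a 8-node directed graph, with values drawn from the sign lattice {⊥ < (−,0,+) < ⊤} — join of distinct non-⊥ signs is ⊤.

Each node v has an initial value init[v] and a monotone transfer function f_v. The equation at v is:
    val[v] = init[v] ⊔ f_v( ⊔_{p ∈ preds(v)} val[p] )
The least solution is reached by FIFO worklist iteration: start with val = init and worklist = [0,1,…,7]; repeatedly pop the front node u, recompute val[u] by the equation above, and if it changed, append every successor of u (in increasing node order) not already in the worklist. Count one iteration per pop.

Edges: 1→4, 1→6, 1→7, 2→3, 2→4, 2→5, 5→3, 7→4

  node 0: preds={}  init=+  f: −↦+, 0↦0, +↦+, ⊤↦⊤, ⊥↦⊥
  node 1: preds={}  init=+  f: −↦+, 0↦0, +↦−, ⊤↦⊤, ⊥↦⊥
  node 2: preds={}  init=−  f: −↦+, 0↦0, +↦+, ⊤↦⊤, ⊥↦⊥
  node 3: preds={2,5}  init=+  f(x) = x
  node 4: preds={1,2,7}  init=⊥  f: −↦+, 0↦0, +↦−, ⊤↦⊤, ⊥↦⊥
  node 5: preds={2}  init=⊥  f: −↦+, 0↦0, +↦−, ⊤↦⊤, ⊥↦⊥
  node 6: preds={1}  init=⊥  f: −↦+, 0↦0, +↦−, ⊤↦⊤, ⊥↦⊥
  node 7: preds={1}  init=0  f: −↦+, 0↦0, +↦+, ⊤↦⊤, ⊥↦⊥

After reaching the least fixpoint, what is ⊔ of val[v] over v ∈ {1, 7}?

⊤

Trace (10 dequeues):
  [1] u=0 | in ⊥ | out + | ==
  [2] u=1 | in ⊥ | out + | ==
  [3] u=2 | in ⊥ | out − | ==
  [4] u=3 | in − | out ⊤ | prev + | push {}
  [5] u=4 | in ⊤ | out ⊤ | prev ⊥ | push {}
  [6] u=5 | in − | out + | prev ⊥ | push {3}
  [7] u=6 | in + | out − | prev ⊥ | push {}
  [8] u=7 | in + | out ⊤ | prev 0 | push {4}
  [9] u=3 | in ⊤ | out ⊤ | ==
  [10] u=4 | in ⊤ | out ⊤ | ==

Converged values:
  [0] +
  [1] +
  [2] −
  [3] ⊤
  [4] ⊤
  [5] +
  [6] −
  [7] ⊤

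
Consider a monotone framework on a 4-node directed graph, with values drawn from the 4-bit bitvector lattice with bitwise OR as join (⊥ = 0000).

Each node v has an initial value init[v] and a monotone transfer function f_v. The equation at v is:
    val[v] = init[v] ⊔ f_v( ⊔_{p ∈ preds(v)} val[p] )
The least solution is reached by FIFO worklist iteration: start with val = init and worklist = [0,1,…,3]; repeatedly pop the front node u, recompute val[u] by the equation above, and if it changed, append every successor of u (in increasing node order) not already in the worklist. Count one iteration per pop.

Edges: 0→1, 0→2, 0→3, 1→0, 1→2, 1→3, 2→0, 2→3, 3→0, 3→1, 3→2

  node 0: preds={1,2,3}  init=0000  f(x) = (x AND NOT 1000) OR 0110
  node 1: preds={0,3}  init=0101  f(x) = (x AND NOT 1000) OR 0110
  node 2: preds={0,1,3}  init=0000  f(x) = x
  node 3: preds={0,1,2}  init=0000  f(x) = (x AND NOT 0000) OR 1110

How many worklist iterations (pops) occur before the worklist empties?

9

Trace (9 dequeues):
  [1] u=0 | in 0101 | out 0111 | prev 0000 | push {}
  [2] u=1 | in 0111 | out 0111 | prev 0101 | push {0}
  [3] u=2 | in 0111 | out 0111 | prev 0000 | push {}
  [4] u=3 | in 0111 | out 1111 | prev 0000 | push {1,2}
  [5] u=0 | in 1111 | out 0111 | ==
  [6] u=1 | in 1111 | out 0111 | ==
  [7] u=2 | in 1111 | out 1111 | prev 0111 | push {0,3}
  [8] u=0 | in 1111 | out 0111 | ==
  [9] u=3 | in 1111 | out 1111 | ==

Converged values:
  [0] 0111
  [1] 0111
  [2] 1111
  [3] 1111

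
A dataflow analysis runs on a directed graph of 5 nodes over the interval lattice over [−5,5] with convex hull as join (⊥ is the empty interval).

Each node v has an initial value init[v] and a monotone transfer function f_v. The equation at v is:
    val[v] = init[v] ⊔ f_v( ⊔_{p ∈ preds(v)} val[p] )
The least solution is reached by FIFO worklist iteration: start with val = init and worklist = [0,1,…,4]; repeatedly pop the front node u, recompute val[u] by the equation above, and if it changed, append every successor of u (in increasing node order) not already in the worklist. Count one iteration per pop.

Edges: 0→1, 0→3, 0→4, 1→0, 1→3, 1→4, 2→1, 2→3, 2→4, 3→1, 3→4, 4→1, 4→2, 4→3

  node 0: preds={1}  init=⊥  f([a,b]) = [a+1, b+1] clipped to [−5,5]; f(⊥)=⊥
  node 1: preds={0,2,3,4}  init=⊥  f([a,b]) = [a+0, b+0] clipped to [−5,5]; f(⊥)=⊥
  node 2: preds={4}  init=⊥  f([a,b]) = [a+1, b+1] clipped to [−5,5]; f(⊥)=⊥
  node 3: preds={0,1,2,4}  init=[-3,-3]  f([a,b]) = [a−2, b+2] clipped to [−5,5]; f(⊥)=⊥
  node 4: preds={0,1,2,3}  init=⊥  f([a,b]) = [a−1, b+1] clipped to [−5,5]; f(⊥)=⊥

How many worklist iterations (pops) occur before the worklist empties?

21

Worklist (21 pops):
  #1 pop 0: in=⊥ → ⊥ (no change)
  #2 pop 1: in=[-3,-3] → [-3,-3] (was ⊥); enqueue [0]
  #3 pop 2: in=⊥ → ⊥ (no change)
  #4 pop 3: in=[-3,-3] → [-5,-1] (was [-3,-3]); enqueue [1]
  #5 pop 4: in=[-5,-1] → [-5,0] (was ⊥); enqueue [2,3]
  #6 pop 0: in=[-3,-3] → [-2,-2] (was ⊥); enqueue [4]
  #7 pop 1: in=[-5,0] → [-5,0] (was [-3,-3]); enqueue [0]
  #8 pop 2: in=[-5,0] → [-4,1] (was ⊥); enqueue [1]
  #9 pop 3: in=[-5,1] → [-5,3] (was [-5,-1]); enqueue []
  #10 pop 4: in=[-5,3] → [-5,4] (was [-5,0]); enqueue [2,3]
  #11 pop 0: in=[-5,0] → [-4,1] (was [-2,-2]); enqueue [4]
  #12 pop 1: in=[-5,4] → [-5,4] (was [-5,0]); enqueue [0]
  #13 pop 2: in=[-5,4] → [-4,5] (was [-4,1]); enqueue [1]
  #14 pop 3: in=[-5,5] → [-5,5] (was [-5,3]); enqueue []
  #15 pop 4: in=[-5,5] → [-5,5] (was [-5,4]); enqueue [2,3]
  #16 pop 0: in=[-5,4] → [-4,5] (was [-4,1]); enqueue [4]
  #17 pop 1: in=[-5,5] → [-5,5] (was [-5,4]); enqueue [0]
  #18 pop 2: in=[-5,5] → [-4,5] (no change)
  #19 pop 3: in=[-5,5] → [-5,5] (no change)
  #20 pop 4: in=[-5,5] → [-5,5] (no change)
  #21 pop 0: in=[-5,5] → [-4,5] (no change)

Fixpoint:
  val[0] = [-4,5]
  val[1] = [-5,5]
  val[2] = [-4,5]
  val[3] = [-5,5]
  val[4] = [-5,5]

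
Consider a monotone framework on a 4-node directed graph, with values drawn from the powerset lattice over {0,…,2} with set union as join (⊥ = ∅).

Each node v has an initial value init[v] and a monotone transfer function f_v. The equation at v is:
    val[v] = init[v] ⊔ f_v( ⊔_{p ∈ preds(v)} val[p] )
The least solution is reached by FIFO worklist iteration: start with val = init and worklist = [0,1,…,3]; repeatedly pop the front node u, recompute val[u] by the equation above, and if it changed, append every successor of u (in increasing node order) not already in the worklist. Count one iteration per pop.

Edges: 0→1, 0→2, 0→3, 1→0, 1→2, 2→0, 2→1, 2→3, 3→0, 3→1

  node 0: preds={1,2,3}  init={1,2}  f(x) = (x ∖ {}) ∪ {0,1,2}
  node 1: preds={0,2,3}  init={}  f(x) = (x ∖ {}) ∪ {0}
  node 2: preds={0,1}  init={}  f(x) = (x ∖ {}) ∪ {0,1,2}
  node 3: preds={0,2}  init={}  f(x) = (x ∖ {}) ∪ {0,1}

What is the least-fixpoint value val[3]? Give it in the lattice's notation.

{0,1,2}

Worklist (6 pops):
  #1 pop 0: in={} → {0,1,2} (was {1,2}); enqueue []
  #2 pop 1: in={0,1,2} → {0,1,2} (was {}); enqueue [0]
  #3 pop 2: in={0,1,2} → {0,1,2} (was {}); enqueue [1]
  #4 pop 3: in={0,1,2} → {0,1,2} (was {}); enqueue []
  #5 pop 0: in={0,1,2} → {0,1,2} (no change)
  #6 pop 1: in={0,1,2} → {0,1,2} (no change)

Fixpoint:
  val[0] = {0,1,2}
  val[1] = {0,1,2}
  val[2] = {0,1,2}
  val[3] = {0,1,2}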